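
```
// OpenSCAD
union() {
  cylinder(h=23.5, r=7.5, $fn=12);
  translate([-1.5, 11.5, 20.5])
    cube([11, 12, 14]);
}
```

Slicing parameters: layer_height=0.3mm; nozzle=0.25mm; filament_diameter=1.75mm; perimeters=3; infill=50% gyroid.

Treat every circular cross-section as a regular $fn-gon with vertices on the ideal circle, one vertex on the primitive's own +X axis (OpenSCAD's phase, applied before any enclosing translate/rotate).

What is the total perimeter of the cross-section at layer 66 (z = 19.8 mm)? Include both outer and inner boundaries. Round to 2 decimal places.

At z = 19.8 mm: the r=7.5 cylinder contributes a regular 12-gon of circumradius 7.5 (perimeter = 2·12·7.500·sin(180°/12) = 46.59 mm); the cube at (-1.5, 11.5) is not intersected at this z (z outside [20.5, 34.5]); Combining (union): only the r=7.5 cylinder is present, so the union is just that shape — boundary = 46.59 mm. Overall, the cross-section is a single solid region. Total boundary length (outer) = 46.59 mm.

46.59 mm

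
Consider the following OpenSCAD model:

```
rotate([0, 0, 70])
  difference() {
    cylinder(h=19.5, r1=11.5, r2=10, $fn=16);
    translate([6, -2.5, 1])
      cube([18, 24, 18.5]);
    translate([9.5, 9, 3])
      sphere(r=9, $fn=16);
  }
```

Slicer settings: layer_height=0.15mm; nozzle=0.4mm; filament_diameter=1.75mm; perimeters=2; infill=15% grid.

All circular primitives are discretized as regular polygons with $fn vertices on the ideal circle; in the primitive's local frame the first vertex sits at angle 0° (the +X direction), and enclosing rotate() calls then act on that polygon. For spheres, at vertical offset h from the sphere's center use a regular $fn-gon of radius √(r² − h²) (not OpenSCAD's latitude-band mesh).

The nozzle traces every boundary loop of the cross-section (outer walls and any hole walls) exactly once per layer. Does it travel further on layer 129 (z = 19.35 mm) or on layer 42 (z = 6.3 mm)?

layer 42 (z = 6.3 mm)

Layer 129 (z = 19.35): the cone contributes a regular 16-gon of circumradius 10.012 (interpolated between r1=11.5 and r2=10 at t=0.992) (perimeter = 2·16·10.012·sin(180°/16) = 62.50 mm); the 18×24 cube at (6, -2.5) contributes its full rectangle (perimeter 84.00 mm); the sphere at (9.5, 9) does not reach this height (|z−center|=16.350 > r=9); After the difference (first − rest): starting from the cone, the 18×24 cube at (6, -2.5) partially overlaps it — only the 30.74 mm² overlap (of its 432.00 mm²) is removed, clipping the outline — boundary = 64.66 mm; (whole slice rotated 70° about Z — lengths, areas and connectivity unchanged). So its perimeter = 64.66 mm. Layer 42 (z = 6.3): the cone: at t=0.323 of its height the radius interpolates to r₁+(r₂−r₁)t = 11.015, giving a regular 16-gon of that circumradius (perimeter = 2·16·11.015·sin(180°/16) = 68.77 mm); the 18×24 cube at (6, -2.5) contributes its full rectangle (perimeter 84.00 mm); the sphere at (9.5, 9): section is a regular 16-gon, circumradius = √(r²−h²) = √(9²−3.3²) = 8.373 (perimeter = 2·16·8.373·sin(180°/16) = 52.27 mm); Taking the first minus the rest: starting from the cone, the 18×24 cube at (6, -2.5) partially overlaps it — only the 43.02 mm² overlap (of its 432.00 mm²) is removed, clipping the outline; the r=9 sphere at (9.5, 9) partially overlaps it — only the 30.91 mm² overlap (of its 214.64 mm²) is removed, clipping the outline — boundary = 70.21 mm; (rotated 70° about Z; rotation is an isometry so areas/perimeters/island counts are preserved). So its perimeter = 70.21 mm. Layer 42 is larger (70.21 vs 64.66 mm).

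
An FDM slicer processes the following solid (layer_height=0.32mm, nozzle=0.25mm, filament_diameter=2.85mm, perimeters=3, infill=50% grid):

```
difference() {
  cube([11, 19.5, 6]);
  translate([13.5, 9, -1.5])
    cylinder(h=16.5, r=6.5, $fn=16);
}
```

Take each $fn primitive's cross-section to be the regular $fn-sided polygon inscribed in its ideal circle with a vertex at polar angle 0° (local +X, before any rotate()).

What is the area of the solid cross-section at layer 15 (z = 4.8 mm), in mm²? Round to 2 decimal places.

181.08 mm²

At z = 4.8 mm: the 11×19.5 cube contributes its full rectangle (area 214.50 mm²); the r=6.5 cylinder at (13.5, 9) contributes a regular 16-gon of circumradius 6.5 (area = (16/2)·6.500²·sin(360°/16) = 129.35 mm²); Taking the first minus the rest: starting from the 11×19.5 cube (214.50 mm²), the r=6.5 cylinder at (13.5, 9) partially overlaps it — only the 33.42 mm² overlap (of its 129.35 mm²) is removed, clipping the outline — area = 181.08 mm². Overall, the cross-section is a single solid region. Net area = 181.08 mm².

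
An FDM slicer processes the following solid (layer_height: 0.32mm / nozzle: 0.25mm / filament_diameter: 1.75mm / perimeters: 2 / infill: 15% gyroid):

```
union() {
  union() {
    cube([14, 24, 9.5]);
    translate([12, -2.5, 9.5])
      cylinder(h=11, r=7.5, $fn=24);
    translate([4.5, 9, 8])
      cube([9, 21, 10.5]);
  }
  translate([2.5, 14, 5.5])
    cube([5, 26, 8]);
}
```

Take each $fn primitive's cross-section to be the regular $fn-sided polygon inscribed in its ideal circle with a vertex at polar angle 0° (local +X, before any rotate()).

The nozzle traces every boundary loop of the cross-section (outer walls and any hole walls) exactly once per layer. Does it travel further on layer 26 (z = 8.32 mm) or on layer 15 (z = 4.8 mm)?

layer 26 (z = 8.32 mm)

Layer 26 (z = 8.32): the 14×24 cube contributes its full rectangle (perimeter 76.00 mm); the cylinder at (12, -2.5) is absent (z outside [9.5, 20.5]); the cube at (4.5, 9) is present — its section is the full 9×21 rectangle (perimeter 60.00 mm); Combining (union): the regions partially overlap (shared area 135.00 mm²), so the edge portions inside another operand are dropped and the merged outline is re-measured after clipping — boundary = 88.00 mm; the 5×26 cube at (2.5, 14) contributes its full rectangle (perimeter 62.00 mm); Merging all regions: the regions partially overlap (shared area 68.00 mm²), so the edge portions inside another operand are dropped and the merged outline is re-measured after clipping — boundary = 108.00 mm. So its perimeter = 108.00 mm. Layer 15 (z = 4.8): the 14×24 cube contributes its full rectangle (perimeter 76.00 mm); the cylinder at (12, -2.5) is absent (z outside [9.5, 20.5]); the cube at (4.5, 9) is absent (z outside [8, 18.5]); Taking the union: only the 14×24 cube is present, so the union is just that shape — boundary = 76.00 mm; the cube at (2.5, 14) is absent (z outside [5.5, 13.5]); Merging all regions: only that combined region is present, so the union is just that shape — boundary = 76.00 mm. So its perimeter = 76.00 mm. Layer 26 is larger (108.00 vs 76.00 mm).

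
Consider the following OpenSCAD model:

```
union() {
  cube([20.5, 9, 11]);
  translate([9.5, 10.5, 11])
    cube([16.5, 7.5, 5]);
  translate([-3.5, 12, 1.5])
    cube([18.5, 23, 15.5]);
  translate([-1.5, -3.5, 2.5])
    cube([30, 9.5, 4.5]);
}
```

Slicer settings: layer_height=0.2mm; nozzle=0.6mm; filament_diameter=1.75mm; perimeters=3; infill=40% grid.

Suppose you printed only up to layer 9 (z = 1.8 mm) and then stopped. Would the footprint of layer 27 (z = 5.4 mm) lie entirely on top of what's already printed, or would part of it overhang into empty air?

part overhangs

Compare the two slices. At z = 1.8: the 20.5×9 cube contributes its full rectangle (area 184.50 mm²); the cube at (9.5, 10.5) is not intersected at this z (z outside [11, 16]); the cube at (-3.5, 12) is present — its section is the full 18.5×23 rectangle (area 425.50 mm²); the cube at (-1.5, -3.5) does not reach this height (z outside [2.5, 7]); Merging all regions: the 2 present regions are separate (no shared area or edge), so areas and boundary lengths simply add and each stays a separate island — area = 610.00 mm². At z = 5.4: the cube is present — its section is the full 20.5×9 rectangle (area 184.50 mm²); the cube at (9.5, 10.5) does not reach this height (z outside [11, 16]); the 18.5×23 cube at (-3.5, 12) contributes its full rectangle (area 425.50 mm²); the cube at (-1.5, -3.5) is present — its section is the full 30×9.5 rectangle (area 285.00 mm²); Taking the union: the regions partially overlap — summed areas 895.00 mm² minus the doubly-counted overlap 123.00 mm² gives 772.00 mm² — area = 772.00 mm². Checking containment: at z = 5.4 the cross-section extends beyond the z = 1.8 cross-section by about 162.00 mm².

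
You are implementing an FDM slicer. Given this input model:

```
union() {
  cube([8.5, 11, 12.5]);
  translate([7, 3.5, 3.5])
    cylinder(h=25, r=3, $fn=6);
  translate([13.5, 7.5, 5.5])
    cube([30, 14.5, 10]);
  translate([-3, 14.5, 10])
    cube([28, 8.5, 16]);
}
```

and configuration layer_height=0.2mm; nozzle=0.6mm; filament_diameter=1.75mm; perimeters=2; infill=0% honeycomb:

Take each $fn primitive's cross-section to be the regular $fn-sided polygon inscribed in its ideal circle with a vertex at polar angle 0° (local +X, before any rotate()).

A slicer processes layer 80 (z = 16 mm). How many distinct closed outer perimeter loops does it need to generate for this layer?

2

At z = 16 mm: the cube is absent (z outside [0, 12.5]); the cylinder at (7, 3.5): section is a regular 6-gon, circumradius r=3; the cube at (13.5, 7.5) does not reach this height (z outside [5.5, 15.5]); the cube at (-3, 14.5) (footprint 28×8.5) is included at this height; Combining (union): the 2 present regions are separate (no shared area or edge), so areas and boundary lengths simply add and each stays a separate island — 2 connected regions. The result has 2 disconnected regions.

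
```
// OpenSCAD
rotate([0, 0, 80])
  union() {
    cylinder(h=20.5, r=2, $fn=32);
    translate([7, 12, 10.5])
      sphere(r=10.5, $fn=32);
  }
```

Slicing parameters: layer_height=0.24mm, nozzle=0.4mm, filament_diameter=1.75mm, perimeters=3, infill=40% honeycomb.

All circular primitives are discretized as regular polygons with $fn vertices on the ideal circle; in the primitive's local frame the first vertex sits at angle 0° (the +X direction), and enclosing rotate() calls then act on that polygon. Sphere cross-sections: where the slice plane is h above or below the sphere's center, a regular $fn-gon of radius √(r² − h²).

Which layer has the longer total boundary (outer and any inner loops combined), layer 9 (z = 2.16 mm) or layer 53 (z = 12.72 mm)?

Layer 9 (z = 2.16): the r=2 cylinder contributes a regular 32-gon of circumradius 2 (perimeter = 2·32·2.000·sin(180°/32) = 12.55 mm); the r=10.5 sphere at (7, 12) contributes a regular 32-gon of circumradius √(10.5²−8.34²) = 6.379 (perimeter = 2·32·6.379·sin(180°/32) = 40.02 mm); Merging all regions: the 2 present regions are separate (no shared area or edge), so areas and boundary lengths simply add and each stays a separate island — boundary = 52.56 mm; (rotated 80° about Z; rotation is an isometry so areas/perimeters/island counts are preserved). So its perimeter = 52.56 mm. Layer 53 (z = 12.72): the r=2 cylinder contributes a regular 32-gon of circumradius 2 (perimeter = 2·32·2.000·sin(180°/32) = 12.55 mm); the r=10.5 sphere at (7, 12) slices to a regular 32-gon of circumradius 10.263 (√(r²−h²) with h=2.22 from center) (perimeter = 2·32·10.263·sin(180°/32) = 64.38 mm); Combining (union): the 2 present regions are separate (no shared area or edge), so areas and boundary lengths simply add and each stays a separate island — boundary = 76.92 mm; (rotated 80° about Z; rotation is an isometry so areas/perimeters/island counts are preserved). So its perimeter = 76.92 mm. Layer 53 is larger (76.92 vs 52.56 mm).

layer 53 (z = 12.72 mm)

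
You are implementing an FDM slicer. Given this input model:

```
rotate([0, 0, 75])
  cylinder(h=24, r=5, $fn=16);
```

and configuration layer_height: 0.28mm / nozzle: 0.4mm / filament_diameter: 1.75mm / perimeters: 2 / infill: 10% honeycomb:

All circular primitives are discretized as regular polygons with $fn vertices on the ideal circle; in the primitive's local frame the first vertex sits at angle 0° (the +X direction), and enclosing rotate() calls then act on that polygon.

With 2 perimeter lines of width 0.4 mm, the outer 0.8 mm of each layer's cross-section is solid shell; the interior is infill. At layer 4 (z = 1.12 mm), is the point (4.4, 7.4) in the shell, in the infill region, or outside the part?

At z = 1.12 mm: the cylinder: section is a regular 16-gon, circumradius r=5; (rotated 75° about Z; rotation is an isometry so areas/perimeters/island counts are preserved). Overall, the cross-section is a single solid region. Undo the 75° rotation: the query point maps to (8.287, -2.335) in the un-rotated model frame. The nearest boundary edge runs (4.62, -1.91)→(5.00, 0.00); distance from the point to it = 3.68 mm. The point is not inside any of the regions above, so it lies outside the cross-section (3.68 mm from the nearest boundary).

outside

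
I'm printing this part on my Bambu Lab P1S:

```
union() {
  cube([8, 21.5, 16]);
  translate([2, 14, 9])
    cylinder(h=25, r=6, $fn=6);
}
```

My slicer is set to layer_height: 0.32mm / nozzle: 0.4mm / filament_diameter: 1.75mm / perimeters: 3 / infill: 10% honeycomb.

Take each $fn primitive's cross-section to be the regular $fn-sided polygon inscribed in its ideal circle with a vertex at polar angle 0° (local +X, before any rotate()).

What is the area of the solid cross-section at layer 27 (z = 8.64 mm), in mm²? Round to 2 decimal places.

172.00 mm²

At z = 8.64 mm: the cube is present — its section is the full 8×21.5 rectangle (area 172.00 mm²); the cylinder at (2, 14) is absent (z outside [9, 34]); Merging all regions: only the 8×21.5 cube is present, so the union is just that shape — area = 172.00 mm². Overall, the cross-section is a single solid region. Net area = 172.00 mm².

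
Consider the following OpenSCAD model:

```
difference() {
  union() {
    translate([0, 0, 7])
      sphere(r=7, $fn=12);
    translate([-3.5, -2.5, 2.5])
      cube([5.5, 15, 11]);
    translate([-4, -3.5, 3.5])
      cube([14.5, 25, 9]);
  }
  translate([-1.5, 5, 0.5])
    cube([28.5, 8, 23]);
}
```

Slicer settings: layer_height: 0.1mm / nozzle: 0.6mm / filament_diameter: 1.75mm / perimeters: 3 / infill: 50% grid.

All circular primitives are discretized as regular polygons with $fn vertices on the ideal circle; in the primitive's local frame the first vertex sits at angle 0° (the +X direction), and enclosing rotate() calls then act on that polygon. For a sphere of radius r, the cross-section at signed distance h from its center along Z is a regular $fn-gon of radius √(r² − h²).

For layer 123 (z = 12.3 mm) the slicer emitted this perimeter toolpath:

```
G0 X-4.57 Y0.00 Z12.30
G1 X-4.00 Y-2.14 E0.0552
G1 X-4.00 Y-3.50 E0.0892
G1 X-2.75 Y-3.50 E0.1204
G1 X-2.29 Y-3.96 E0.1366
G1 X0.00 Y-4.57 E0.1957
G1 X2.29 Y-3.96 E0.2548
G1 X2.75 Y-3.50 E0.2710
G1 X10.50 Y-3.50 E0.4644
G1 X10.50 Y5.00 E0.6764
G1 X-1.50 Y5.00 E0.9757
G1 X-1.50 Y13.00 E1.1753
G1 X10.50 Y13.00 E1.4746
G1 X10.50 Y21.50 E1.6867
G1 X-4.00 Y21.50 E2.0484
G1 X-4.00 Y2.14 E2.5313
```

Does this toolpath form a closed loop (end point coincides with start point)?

Start point (G0): (-4.57, 0.00). End point (last G1): the path does not return to the start — open.

no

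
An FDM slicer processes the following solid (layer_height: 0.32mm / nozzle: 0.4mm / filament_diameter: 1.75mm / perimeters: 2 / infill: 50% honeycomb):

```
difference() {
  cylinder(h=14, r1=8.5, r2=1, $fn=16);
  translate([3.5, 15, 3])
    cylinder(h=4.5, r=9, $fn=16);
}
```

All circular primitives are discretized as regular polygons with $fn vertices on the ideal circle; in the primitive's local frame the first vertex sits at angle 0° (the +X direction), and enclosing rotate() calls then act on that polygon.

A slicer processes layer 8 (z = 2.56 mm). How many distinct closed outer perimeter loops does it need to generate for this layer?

1

At z = 2.56 mm: the cone contributes a regular 16-gon of circumradius 7.129 (interpolated between r1=8.5 and r2=1 at t=0.183); the cylinder at (3.5, 15) does not reach this height (z outside [3, 7.5]); Taking the first minus the rest: none of the subtracted shapes is present at this height, so the cone is unchanged — 1 connected region. The result has 1 disconnected region.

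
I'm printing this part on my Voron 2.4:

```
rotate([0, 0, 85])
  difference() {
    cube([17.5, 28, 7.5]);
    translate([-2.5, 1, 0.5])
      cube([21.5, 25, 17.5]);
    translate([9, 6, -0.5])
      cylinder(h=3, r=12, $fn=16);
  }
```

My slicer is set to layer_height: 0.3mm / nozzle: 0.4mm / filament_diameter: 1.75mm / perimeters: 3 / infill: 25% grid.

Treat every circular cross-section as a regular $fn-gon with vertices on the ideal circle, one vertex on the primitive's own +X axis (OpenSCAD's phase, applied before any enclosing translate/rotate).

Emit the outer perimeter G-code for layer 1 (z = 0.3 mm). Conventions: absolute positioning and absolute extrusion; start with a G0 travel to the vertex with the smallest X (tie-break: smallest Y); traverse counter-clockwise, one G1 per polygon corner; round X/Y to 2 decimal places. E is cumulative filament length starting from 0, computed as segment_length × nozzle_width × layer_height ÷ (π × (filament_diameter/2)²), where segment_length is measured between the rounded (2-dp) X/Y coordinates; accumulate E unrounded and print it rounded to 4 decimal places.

At z = 0.3 mm: the cube is present — its section is the full 17.5×28 rectangle; the cube at (-2.5, 1) is not intersected at this z (z outside [0.5, 18]); the r=12 cylinder at (9, 6) gives a regular 16-gon of circumradius 12 (constant along its height); Subtracting the remaining from the first: starting from the 17.5×28 cube, the r=12 cylinder at (9, 6) partially overlaps it — only the 291.51 mm² overlap (of its 440.85 mm²) is removed, clipping the outline — 1 connected region; (rotated 85° about Z; rotation is an isometry so areas/perimeters/island counts are preserved). The outline is a single polygon with 9 vertices. Extrusion per mm of travel: 0.4 × 0.3 / (π × 0.875²) = 0.049890. Accumulating E over each segment gives final E = 3.2432.

G0 X-27.89 Y2.44 Z0.30
G1 X-13.66 Y1.20 E0.7126
G1 X-14.39 Y1.78 E0.7591
G1 X-16.64 Y5.88 E0.9925
G1 X-17.15 Y10.53 E1.2259
G1 X-15.84 Y15.03 E1.4597
G1 X-12.91 Y18.68 E1.6932
G1 X-12.88 Y18.69 E1.6948
G1 X-26.37 Y19.87 E2.3704
G1 X-27.89 Y2.44 E3.2432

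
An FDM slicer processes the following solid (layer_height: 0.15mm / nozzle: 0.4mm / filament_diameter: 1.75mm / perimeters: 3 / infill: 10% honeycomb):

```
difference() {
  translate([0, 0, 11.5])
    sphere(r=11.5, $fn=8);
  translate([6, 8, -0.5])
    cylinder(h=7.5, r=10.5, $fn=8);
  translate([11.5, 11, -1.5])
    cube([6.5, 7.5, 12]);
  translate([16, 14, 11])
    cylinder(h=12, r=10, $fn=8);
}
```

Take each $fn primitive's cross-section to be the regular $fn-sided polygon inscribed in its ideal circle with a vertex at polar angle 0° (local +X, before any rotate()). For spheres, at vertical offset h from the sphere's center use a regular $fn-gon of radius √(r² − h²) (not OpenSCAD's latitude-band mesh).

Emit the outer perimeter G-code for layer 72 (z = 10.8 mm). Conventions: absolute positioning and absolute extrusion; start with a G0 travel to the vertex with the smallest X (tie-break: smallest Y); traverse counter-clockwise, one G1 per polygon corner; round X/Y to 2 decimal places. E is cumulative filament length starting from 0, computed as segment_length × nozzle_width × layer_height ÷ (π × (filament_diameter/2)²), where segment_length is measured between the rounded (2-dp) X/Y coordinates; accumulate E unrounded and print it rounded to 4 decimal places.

G0 X-11.48 Y0.00 Z10.80
G1 X-8.12 Y-8.12 E0.2192
G1 X0.00 Y-11.48 E0.4384
G1 X8.12 Y-8.12 E0.6576
G1 X11.48 Y0.00 E0.8768
G1 X8.12 Y8.12 E1.0961
G1 X0.00 Y11.48 E1.3153
G1 X-8.12 Y8.12 E1.5345
G1 X-11.48 Y0.00 E1.7537

At z = 10.8 mm: the sphere: section is a regular 8-gon, circumradius = √(r²−h²) = √(11.5²−0.7²) = 11.479; the cylinder at (6, 8) is absent (z outside [-0.5, 7]); the cube at (11.5, 11) is not intersected at this z (z outside [-1.5, 10.5]); the cylinder at (16, 14) is not intersected at this z (z outside [11, 23]); Subtracting the remaining from the first: none of the subtracted shapes is present at this height, so the r=11.5 sphere is unchanged — 1 connected region. The outline is a single polygon with 8 vertices. Extrusion per mm of travel: 0.4 × 0.15 / (π × 0.875²) = 0.024945. Accumulating E over each segment gives final E = 1.7537.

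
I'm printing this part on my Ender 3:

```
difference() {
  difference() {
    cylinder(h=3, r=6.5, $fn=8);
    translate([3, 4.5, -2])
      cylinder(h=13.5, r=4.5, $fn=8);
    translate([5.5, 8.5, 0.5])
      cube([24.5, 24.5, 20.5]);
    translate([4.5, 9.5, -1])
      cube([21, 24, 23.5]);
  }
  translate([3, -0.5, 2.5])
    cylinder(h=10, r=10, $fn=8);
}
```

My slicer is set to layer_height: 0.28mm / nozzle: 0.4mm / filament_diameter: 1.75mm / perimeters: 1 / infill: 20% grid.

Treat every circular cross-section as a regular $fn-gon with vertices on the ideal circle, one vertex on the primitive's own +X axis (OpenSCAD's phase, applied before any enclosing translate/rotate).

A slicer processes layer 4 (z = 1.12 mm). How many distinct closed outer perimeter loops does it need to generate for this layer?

At z = 1.12 mm: the r=6.5 cylinder contributes a regular 8-gon of circumradius 6.5; the r=4.5 cylinder at (3, 4.5) contributes a regular 8-gon of circumradius 4.5; the cube at (5.5, 8.5) (footprint 24.5×24.5) is included at this height; the cube at (4.5, 9.5) is present — its section is the full 21×24 rectangle; After the difference (first − rest): starting from the r=6.5 cylinder, the r=4.5 cylinder at (3, 4.5) partially overlaps it — only the 30.59 mm² overlap (of its 57.28 mm²) is removed, clipping the outline; the 24.5×24.5 cube at (5.5, 8.5) misses the remaining region (no effect); the 21×24 cube at (4.5, 9.5) misses the remaining region (no effect) — 1 connected region; the cylinder at (3, -0.5) is not intersected at this z (z outside [2.5, 12.5]); Subtracting the remaining from the first: none of the subtracted shapes is present at this height, so the result so far is unchanged — 1 connected region. The result has 1 disconnected region.

1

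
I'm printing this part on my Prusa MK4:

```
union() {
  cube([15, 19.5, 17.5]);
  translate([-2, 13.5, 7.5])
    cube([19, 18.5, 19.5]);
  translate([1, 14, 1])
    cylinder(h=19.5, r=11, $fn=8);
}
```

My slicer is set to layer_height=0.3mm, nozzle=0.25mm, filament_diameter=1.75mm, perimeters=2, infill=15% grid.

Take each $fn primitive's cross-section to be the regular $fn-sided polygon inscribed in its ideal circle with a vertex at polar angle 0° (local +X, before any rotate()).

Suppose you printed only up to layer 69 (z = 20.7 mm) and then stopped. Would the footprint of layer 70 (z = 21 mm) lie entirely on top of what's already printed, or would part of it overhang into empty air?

Compare the two slices. At z = 20.7: the cube does not reach this height (z outside [0, 17.5]); the cube at (-2, 13.5) (footprint 19×18.5) is included at this height (area 351.50 mm²); the cylinder at (1, 14) does not reach this height (z outside [1, 20.5]); Merging all regions: only the 19×18.5 cube at (-2, 13.5) is present, so the union is just that shape — area = 351.50 mm². At z = 21: the cube does not reach this height (z outside [0, 17.5]); the cube at (-2, 13.5) is present — its section is the full 19×18.5 rectangle (area 351.50 mm²); the cylinder at (1, 14) does not reach this height (z outside [1, 20.5]); Taking the union: only the 19×18.5 cube at (-2, 13.5) is present, so the union is just that shape — area = 351.50 mm². Checking containment: the cross-section at z = 21 is a subset of the cross-section at z = 20.7.

entirely on top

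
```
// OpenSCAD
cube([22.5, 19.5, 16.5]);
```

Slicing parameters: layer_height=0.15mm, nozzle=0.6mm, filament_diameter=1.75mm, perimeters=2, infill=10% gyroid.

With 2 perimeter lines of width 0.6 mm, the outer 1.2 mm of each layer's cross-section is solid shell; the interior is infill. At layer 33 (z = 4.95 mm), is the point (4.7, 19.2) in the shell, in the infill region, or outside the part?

shell

At z = 4.95 mm: the cube (footprint 22.5×19.5) is included at this height. Overall, the cross-section is a single solid region. The nearest boundary edge runs (22.50, 19.50)→(0.00, 19.50); distance from the point to it = 0.30 mm. The point is inside the cross-section, 0.30 mm from the nearest boundary — within the 1.2 mm shell band (2 × 0.6).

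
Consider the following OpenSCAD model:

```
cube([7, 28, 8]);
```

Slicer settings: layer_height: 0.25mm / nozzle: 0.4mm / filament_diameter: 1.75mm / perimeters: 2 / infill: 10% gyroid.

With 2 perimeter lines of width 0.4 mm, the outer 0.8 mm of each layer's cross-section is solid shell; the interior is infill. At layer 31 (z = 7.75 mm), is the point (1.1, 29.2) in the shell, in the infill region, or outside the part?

At z = 7.75 mm: the 7×28 cube contributes its full rectangle. Overall, the cross-section is a single solid region. The nearest boundary edge runs (7.00, 28.00)→(0.00, 28.00); distance from the point to it = 1.20 mm. The point is not inside any of the regions above, so it lies outside the cross-section (1.20 mm from the nearest boundary).

outside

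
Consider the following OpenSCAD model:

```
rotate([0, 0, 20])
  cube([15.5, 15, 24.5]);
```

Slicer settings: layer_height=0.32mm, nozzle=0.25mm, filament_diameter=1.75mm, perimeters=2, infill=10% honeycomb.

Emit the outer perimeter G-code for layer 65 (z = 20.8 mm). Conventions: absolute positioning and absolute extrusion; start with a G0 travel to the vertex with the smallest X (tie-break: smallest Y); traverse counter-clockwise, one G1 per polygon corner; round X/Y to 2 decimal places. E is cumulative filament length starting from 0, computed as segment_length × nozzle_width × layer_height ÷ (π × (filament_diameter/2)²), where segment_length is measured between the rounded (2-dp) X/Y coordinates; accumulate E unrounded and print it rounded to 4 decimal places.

G0 X-5.13 Y14.10 Z20.80
G1 X0.00 Y0.00 E0.4990
G1 X14.57 Y5.30 E1.0147
G1 X9.43 Y19.40 E1.5139
G1 X-5.13 Y14.10 E2.0292

At z = 20.8 mm: the cube is present — its section is the full 15.5×15 rectangle; (whole slice rotated 20° about Z — lengths, areas and connectivity unchanged). The outline is a single polygon with 4 vertices. Extrusion per mm of travel: 0.25 × 0.32 / (π × 0.875²) = 0.033260. Accumulating E over each segment gives final E = 2.0292.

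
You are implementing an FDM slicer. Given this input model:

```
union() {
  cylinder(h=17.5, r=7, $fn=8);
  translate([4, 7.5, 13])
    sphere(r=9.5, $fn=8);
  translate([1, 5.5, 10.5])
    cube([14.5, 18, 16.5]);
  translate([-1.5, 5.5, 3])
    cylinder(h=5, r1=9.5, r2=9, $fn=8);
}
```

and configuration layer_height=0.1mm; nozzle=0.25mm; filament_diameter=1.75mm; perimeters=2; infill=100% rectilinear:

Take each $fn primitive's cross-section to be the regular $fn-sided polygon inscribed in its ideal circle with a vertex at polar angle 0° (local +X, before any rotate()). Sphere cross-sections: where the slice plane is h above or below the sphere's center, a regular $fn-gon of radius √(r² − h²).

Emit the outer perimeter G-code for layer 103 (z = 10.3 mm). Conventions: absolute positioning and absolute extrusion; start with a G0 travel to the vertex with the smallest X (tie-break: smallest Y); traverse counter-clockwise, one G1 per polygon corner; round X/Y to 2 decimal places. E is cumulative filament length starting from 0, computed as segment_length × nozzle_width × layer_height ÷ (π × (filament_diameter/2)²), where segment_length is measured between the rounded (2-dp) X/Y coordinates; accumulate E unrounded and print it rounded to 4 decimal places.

G0 X-7.00 Y0.00 Z10.30
G1 X-4.95 Y-4.95 E0.0557
G1 X0.00 Y-7.00 E0.1114
G1 X4.95 Y-4.95 E0.1671
G1 X6.82 Y-0.44 E0.2178
G1 X10.44 Y1.06 E0.2585
G1 X13.11 Y7.50 E0.3310
G1 X10.44 Y13.94 E0.4035
G1 X4.00 Y16.61 E0.4759
G1 X-2.44 Y13.94 E0.5484
G1 X-5.11 Y7.50 E0.6208
G1 X-4.18 Y5.27 E0.6460
G1 X-4.95 Y4.95 E0.6546
G1 X-7.00 Y0.00 E0.7103

At z = 10.3 mm: the r=7 cylinder gives a regular 8-gon of circumradius 7 (constant along its height); the r=9.5 sphere at (4, 7.5) contributes a regular 8-gon of circumradius √(9.5²−2.7²) = 9.108; the cube at (1, 5.5) is absent (z outside [10.5, 27]); the cone at (-1.5, 5.5) is absent (z outside [3, 8]); Taking the union: the regions partially overlap (shared area 59.49 mm²), so overlapping operands fuse into one piece — 1 connected region. The outline is a single polygon with 13 vertices. Extrusion per mm of travel: 0.25 × 0.1 / (π × 0.875²) = 0.010394. Accumulating E over each segment gives final E = 0.7103.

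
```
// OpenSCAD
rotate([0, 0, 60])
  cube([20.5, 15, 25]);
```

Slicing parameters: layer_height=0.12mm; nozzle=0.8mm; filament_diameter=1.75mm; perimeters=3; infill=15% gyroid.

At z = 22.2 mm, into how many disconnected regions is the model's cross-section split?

At z = 22.2 mm: the 20.5×15 cube contributes its full rectangle; (whole slice rotated 60° about Z — lengths, areas and connectivity unchanged). The result has 1 disconnected region.

1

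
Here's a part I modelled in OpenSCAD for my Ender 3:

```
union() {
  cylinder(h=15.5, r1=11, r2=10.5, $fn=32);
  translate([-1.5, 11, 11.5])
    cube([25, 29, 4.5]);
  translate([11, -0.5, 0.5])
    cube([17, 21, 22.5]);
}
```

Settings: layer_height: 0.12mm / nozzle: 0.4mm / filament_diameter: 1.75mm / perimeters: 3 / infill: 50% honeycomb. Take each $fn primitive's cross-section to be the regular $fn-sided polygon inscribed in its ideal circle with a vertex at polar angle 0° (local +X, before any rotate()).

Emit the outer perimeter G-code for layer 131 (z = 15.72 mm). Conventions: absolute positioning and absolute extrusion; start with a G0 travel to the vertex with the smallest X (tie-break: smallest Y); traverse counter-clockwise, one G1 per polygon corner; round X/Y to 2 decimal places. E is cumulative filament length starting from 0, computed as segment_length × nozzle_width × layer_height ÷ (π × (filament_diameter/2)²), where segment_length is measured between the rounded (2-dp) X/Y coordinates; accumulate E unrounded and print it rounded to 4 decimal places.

G0 X-1.50 Y11.00 Z15.72
G1 X11.00 Y11.00 E0.2495
G1 X11.00 Y-0.50 E0.4789
G1 X28.00 Y-0.50 E0.8182
G1 X28.00 Y20.50 E1.2373
G1 X23.50 Y20.50 E1.3271
G1 X23.50 Y40.00 E1.7162
G1 X-1.50 Y40.00 E2.2151
G1 X-1.50 Y11.00 E2.7939

At z = 15.72 mm: the cone does not reach this height (z outside [0, 15.5]); the 25×29 cube at (-1.5, 11) contributes its full rectangle; the 17×21 cube at (11, -0.5) contributes its full rectangle; Combining (union): the regions partially overlap (shared area 118.75 mm²), so overlapping operands fuse into one piece — 1 connected region. The outline is a single polygon with 8 vertices. Extrusion per mm of travel: 0.4 × 0.12 / (π × 0.875²) = 0.019956. Accumulating E over each segment gives final E = 2.7939.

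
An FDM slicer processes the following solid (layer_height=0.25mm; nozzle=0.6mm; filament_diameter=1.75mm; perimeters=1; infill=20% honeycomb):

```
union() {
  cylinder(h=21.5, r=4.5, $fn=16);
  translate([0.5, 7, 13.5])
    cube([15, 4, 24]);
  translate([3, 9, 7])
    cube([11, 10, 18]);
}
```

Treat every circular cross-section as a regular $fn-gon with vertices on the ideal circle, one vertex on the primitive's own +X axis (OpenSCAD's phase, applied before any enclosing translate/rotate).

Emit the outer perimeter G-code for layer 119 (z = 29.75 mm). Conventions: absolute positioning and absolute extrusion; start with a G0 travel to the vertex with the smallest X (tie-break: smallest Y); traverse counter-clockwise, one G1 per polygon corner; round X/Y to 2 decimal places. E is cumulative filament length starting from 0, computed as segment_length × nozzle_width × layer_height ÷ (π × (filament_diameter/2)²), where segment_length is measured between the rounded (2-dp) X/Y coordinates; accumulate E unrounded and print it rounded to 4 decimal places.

At z = 29.75 mm: the cylinder is absent (z outside [0, 21.5]); the cube at (0.5, 7) (footprint 15×4) is included at this height; the cube at (3, 9) does not reach this height (z outside [7, 25]); Taking the union: only the 15×4 cube at (0.5, 7) is present, so the union is just that shape — 1 connected region. The outline is a single polygon with 4 vertices. Extrusion per mm of travel: 0.6 × 0.25 / (π × 0.875²) = 0.062363. Accumulating E over each segment gives final E = 2.3698.

G0 X0.50 Y7.00 Z29.75
G1 X15.50 Y7.00 E0.9354
G1 X15.50 Y11.00 E1.1849
G1 X0.50 Y11.00 E2.1203
G1 X0.50 Y7.00 E2.3698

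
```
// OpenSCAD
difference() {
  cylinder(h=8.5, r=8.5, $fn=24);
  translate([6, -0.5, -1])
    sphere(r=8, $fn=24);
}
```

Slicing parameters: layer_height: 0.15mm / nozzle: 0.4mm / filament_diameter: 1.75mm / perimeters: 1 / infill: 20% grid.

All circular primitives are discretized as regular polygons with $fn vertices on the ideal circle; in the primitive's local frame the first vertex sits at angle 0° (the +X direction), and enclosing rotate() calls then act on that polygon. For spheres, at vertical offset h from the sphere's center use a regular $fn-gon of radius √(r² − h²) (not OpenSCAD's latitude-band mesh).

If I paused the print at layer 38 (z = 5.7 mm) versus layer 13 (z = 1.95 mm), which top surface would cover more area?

layer 38 (z = 5.7 mm)

Layer 38 (z = 5.7): the r=8.5 cylinder gives a regular 24-gon of circumradius 8.5 (constant along its height) (area = (24/2)·8.500²·sin(360°/24) = 224.40 mm²); the r=8 sphere at (6, -0.5) contributes a regular 24-gon of circumradius √(8²−6.7²) = 4.371 (area = (24/2)·4.371²·sin(360°/24) = 59.35 mm²); Taking the first minus the rest: starting from the r=8.5 cylinder (224.40 mm²), the r=8 sphere at (6, -0.5) partially overlaps it — only the 47.26 mm² overlap (of its 59.35 mm²) is removed, clipping the outline — area = 177.14 mm². So its area = 177.14 mm². Layer 13 (z = 1.95): the cylinder: section is a regular 24-gon, circumradius r=8.5 (area = (24/2)·8.500²·sin(360°/24) = 224.40 mm²); the r=8 sphere at (6, -0.5) contributes a regular 24-gon of circumradius √(8²−2.95²) = 7.436 (area = (24/2)·7.436²·sin(360°/24) = 171.74 mm²); After the difference (first − rest): starting from the r=8.5 cylinder (224.40 mm²), the r=8 sphere at (6, -0.5) partially overlaps it — only the 103.43 mm² overlap (of its 171.74 mm²) is removed, clipping the outline — area = 120.96 mm². So its area = 120.96 mm². Layer 38 is larger (177.14 vs 120.96 mm²).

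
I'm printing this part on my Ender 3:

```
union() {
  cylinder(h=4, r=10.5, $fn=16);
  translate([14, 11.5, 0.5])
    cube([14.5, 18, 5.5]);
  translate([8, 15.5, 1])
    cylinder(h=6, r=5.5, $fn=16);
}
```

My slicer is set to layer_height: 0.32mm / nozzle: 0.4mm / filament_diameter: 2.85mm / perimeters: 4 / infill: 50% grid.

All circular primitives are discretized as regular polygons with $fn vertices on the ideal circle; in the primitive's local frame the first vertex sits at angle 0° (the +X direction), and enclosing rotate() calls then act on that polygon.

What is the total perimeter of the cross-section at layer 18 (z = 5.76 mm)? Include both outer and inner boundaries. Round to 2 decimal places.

99.34 mm

At z = 5.76 mm: the cylinder is absent (z outside [0, 4]); the cube at (14, 11.5) (footprint 14.5×18) is included at this height (perimeter 65.00 mm); the r=5.5 cylinder at (8, 15.5) contributes a regular 16-gon of circumradius 5.5 (perimeter = 2·16·5.500·sin(180°/16) = 34.34 mm); Merging all regions: the 2 present regions are separate (no shared area or edge), so areas and boundary lengths simply add and each stays a separate island — boundary = 99.34 mm. Overall, the cross-section has 2 separate islands. Total boundary length (outer) = 99.34 mm.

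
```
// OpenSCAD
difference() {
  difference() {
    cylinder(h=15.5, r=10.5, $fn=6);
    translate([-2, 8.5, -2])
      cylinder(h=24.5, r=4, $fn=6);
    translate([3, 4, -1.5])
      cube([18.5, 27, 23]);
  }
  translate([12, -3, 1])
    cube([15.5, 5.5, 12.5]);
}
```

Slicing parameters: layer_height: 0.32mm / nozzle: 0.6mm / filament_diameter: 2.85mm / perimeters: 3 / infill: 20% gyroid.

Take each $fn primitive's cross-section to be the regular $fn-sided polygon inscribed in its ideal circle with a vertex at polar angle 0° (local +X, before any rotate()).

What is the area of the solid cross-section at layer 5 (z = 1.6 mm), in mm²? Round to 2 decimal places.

At z = 1.6 mm: the cylinder: section is a regular 6-gon, circumradius r=10.5 (area = (6/2)·10.500²·sin(360°/6) = 286.44 mm²); the r=4 cylinder at (-2, 8.5) gives a regular 6-gon of circumradius 4 (constant along its height) (area = (6/2)·4.000²·sin(360°/6) = 41.57 mm²); the 18.5×27 cube at (3, 4) contributes its full rectangle (area 499.50 mm²); Taking the first minus the rest: starting from the r=10.5 cylinder (286.44 mm²), the r=4 cylinder at (-2, 8.5) partially overlaps it — only the 25.01 mm² overlap (of its 41.57 mm²) is removed, clipping the outline; the 18.5×27 cube at (3, 4) partially overlaps it — only the 18.95 mm² overlap (of its 499.50 mm²) is removed, clipping the outline — area = 242.48 mm²; the 15.5×5.5 cube at (12, -3) contributes its full rectangle (area 85.25 mm²); After the difference (first − rest): starting from the result so far (242.48 mm²), the 15.5×5.5 cube at (12, -3) misses the remaining region (no effect) — area = 242.48 mm². Overall, the cross-section is a single solid region. Net area = 242.48 mm².

242.48 mm²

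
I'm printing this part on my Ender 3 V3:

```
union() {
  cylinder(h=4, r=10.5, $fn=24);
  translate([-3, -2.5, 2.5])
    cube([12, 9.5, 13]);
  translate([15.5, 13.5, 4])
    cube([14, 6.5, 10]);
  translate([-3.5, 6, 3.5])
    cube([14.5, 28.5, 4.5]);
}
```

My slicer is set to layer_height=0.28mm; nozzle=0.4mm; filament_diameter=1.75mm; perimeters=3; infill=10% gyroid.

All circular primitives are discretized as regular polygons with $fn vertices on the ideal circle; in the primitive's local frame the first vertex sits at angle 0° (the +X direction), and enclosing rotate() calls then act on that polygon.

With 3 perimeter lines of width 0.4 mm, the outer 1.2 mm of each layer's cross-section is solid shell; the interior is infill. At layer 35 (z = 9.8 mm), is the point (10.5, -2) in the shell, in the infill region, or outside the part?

At z = 9.8 mm: the cylinder does not reach this height (z outside [0, 4]); the cube at (-3, -2.5) is present — its section is the full 12×9.5 rectangle; the cube at (15.5, 13.5) (footprint 14×6.5) is included at this height; the cube at (-3.5, 6) is not intersected at this z (z outside [3.5, 8]); Merging all regions: the 2 present regions are separate (no shared area or edge), so areas and boundary lengths simply add and each stays a separate island — 2 connected regions. Overall, the cross-section has 2 separate islands. The nearest boundary edge runs (9.00, 7.00)→(9.00, -2.50); distance from the point to it = 1.50 mm. The point is not inside any of the regions above, so it lies outside the cross-section (1.50 mm from the nearest boundary).

outside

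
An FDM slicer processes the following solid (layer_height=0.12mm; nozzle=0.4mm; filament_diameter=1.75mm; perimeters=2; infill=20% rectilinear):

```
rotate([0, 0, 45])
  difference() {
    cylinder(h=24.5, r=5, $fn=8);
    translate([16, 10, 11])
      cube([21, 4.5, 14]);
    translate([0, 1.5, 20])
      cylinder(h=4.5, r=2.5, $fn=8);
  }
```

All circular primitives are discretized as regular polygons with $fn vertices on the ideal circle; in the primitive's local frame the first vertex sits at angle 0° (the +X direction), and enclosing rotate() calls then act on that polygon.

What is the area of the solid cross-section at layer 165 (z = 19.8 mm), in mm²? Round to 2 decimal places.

70.71 mm²

At z = 19.8 mm: the r=5 cylinder contributes a regular 8-gon of circumradius 5 (area = (8/2)·5.000²·sin(360°/8) = 70.71 mm²); the cube at (16, 10) is present — its section is the full 21×4.5 rectangle (area 94.50 mm²); the cylinder at (0, 1.5) is not intersected at this z (z outside [20, 24.5]); After the difference (first − rest): starting from the r=5 cylinder (70.71 mm²), the 21×4.5 cube at (16, 10) misses the remaining region (no effect) — area = 70.71 mm²; (whole slice rotated 45° about Z — lengths, areas and connectivity unchanged). Overall, the cross-section is a single solid region. Net area = 70.71 mm².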